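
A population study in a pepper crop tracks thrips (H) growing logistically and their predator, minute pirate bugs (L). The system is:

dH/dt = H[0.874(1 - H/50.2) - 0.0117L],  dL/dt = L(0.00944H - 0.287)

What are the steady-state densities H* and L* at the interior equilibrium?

H* ≈ 30.4, L* ≈ 29.5

From dL/dt = 0 with L > 0: 0.00944H* = 0.287, so H* = 30.4.
Substitute into dH/dt = 0: 0.874(1 - 30.4/50.2) = 0.0117L*.
The bracket is 0.394, giving L* = 0.345/0.0117 = 29.5.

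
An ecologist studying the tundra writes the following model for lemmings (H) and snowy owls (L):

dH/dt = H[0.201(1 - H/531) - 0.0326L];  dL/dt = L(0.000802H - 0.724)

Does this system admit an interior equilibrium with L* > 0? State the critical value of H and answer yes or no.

Threshold H = 903; K < 903, so no, the predator goes extinct.

The predator equation gives dL/dt > 0 only when H > 0.724/0.000802 = 903.
Without the predator, H → K = 531. Since 531 < 903, the predator cannot invade.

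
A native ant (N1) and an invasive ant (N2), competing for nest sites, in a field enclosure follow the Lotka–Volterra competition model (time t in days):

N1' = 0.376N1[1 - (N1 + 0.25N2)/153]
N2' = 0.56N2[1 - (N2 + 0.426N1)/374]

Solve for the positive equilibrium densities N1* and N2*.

N1* ≈ 66.6, N2* ≈ 346

Setting both brackets to zero gives the nullclines N1 + 0.25N2 = 153 and 0.426N1 + N2 = 374.
Substituting N2 = 374 - 0.426N1 into the first: N1(1 - 0.25·0.426) = 153 - 0.25·374.
So N1* = 59.5/0.893 = 66.6, and then N2* = 374 - 0.426·66.6 = 346.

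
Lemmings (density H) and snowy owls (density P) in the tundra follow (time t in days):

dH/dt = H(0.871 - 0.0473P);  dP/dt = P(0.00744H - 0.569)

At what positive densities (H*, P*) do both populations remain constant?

H* ≈ 76.5, P* ≈ 18.4

Set dP/dt = 0 with P > 0: 0.00744H - 0.569 = 0, so H* = 0.569/0.00744 = 76.5.
Set dH/dt = 0 with H > 0: 0.871 - 0.0473P = 0, so P* = 0.871/0.0473 = 18.4.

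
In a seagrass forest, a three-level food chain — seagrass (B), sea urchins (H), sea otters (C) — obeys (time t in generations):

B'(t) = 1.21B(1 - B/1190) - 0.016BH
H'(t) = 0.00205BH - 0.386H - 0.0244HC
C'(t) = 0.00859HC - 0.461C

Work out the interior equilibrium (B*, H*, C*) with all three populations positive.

From dC/dt = 0: 0.00859H* = 0.461, so H* = 53.7.
From dB/dt = 0: 1.21(1 - B*/1190) = 0.016·53.7, giving B* = 1190·(1 - 0.71) = 346.
From dH/dt = 0: 0.00205·346 - 0.386 = 0.0244C*, so C* = 0.322/0.0244 = 13.2.

B* ≈ 346, H* ≈ 53.7, C* ≈ 13.2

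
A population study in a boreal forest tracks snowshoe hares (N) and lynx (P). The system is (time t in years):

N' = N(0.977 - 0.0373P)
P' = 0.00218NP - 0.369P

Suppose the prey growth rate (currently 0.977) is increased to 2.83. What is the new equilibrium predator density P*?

P* ≈ 75.9

At the interior fixed point, setting dN/dt = 0 with N > 0 fixes P* = (prey growth rate)/(NP coefficient) — independent of the other coefficients.
With the change, P* = 2.83/0.0373 = 75.9; it rises from 26.2.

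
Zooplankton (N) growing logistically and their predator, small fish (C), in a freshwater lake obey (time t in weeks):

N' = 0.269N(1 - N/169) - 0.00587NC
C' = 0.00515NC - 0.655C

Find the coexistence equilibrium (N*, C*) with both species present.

From dC/dt = 0 with C > 0: 0.00515N* = 0.655, so N* = 127.
Substitute into dN/dt = 0: 0.269(1 - 127/169) = 0.00587C*.
The bracket is 0.247, giving C* = 0.0666/0.00587 = 11.3.

N* ≈ 127, C* ≈ 11.3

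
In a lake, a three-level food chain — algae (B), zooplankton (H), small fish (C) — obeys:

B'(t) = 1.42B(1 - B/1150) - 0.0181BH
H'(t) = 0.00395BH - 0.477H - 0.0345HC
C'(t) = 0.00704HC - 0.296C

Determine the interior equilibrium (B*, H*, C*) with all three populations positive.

B* ≈ 534, H* ≈ 42, C* ≈ 47.3

From dC/dt = 0: 0.00704H* = 0.296, so H* = 42.
From dB/dt = 0: 1.42(1 - B*/1150) = 0.0181·42, giving B* = 1150·(1 - 0.536) = 534.
From dH/dt = 0: 0.00395·534 - 0.477 = 0.0345C*, so C* = 1.63/0.0345 = 47.3.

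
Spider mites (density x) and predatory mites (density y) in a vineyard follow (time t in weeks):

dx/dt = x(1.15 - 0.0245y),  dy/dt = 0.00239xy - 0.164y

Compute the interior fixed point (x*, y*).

x* ≈ 68.6, y* ≈ 46.9

Set dy/dt = 0 with y > 0: 0.00239x - 0.164 = 0, so x* = 0.164/0.00239 = 68.6.
Set dx/dt = 0 with x > 0: 1.15 - 0.0245y = 0, so y* = 1.15/0.0245 = 46.9.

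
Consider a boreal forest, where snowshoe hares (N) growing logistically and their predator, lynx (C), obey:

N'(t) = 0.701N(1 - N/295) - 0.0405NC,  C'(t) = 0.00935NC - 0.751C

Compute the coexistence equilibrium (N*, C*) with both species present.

From dC/dt = 0 with C > 0: 0.00935N* = 0.751, so N* = 80.3.
Substitute into dN/dt = 0: 0.701(1 - 80.3/295) = 0.0405C*.
The bracket is 0.728, giving C* = 0.51/0.0405 = 12.6.

N* ≈ 80.3, C* ≈ 12.6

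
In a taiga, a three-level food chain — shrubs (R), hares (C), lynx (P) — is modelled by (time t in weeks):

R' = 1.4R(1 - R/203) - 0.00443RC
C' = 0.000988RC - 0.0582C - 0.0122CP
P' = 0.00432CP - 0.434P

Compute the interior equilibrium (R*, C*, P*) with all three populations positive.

From dP/dt = 0: 0.00432C* = 0.434, so C* = 100.
From dR/dt = 0: 1.4(1 - R*/203) = 0.00443·100, giving R* = 203·(1 - 0.318) = 138.
From dC/dt = 0: 0.000988·138 - 0.0582 = 0.0122P*, so P* = 0.0786/0.0122 = 6.44.

R* ≈ 138, C* ≈ 100, P* ≈ 6.44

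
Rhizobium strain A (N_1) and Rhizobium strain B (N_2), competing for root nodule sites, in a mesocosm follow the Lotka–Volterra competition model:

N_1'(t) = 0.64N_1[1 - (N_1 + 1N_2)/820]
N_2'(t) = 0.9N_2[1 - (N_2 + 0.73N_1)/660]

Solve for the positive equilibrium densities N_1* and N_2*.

Setting both brackets to zero gives the nullclines N_1 + 1N_2 = 820 and 0.73N_1 + N_2 = 660.
Substituting N_2 = 660 - 0.73N_1 into the first: N_1(1 - 1·0.73) = 820 - 1·660.
So N_1* = 160/0.27 = 593, and then N_2* = 660 - 0.73·593 = 227.

N_1* ≈ 593, N_2* ≈ 227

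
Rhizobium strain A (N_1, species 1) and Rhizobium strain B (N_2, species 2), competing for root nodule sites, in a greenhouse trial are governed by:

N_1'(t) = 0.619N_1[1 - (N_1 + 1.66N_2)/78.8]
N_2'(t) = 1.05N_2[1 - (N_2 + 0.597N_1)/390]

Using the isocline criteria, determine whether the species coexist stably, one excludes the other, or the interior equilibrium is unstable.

Compare the nullcline intercepts: K1/α12 = 78.8/1.66 = 47.5 < K2 = 390; K2/α21 = 390/0.597 = 653 > K1 = 78.8.
Since the inequalities point opposite ways, species 2 can invade but species 1 cannot.

species 2 excludes species 1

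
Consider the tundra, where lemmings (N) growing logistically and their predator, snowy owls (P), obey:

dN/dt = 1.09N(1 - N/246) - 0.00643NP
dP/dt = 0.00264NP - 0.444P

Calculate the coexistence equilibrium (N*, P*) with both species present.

From dP/dt = 0 with P > 0: 0.00264N* = 0.444, so N* = 168.
Substitute into dN/dt = 0: 1.09(1 - 168/246) = 0.00643P*.
The bracket is 0.316, giving P* = 0.345/0.00643 = 53.6.

N* ≈ 168, P* ≈ 53.6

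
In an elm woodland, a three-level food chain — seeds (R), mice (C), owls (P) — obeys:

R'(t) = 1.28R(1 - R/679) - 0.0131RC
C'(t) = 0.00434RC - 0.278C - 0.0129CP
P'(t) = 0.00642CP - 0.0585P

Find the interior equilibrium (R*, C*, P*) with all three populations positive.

From dP/dt = 0: 0.00642C* = 0.0585, so C* = 9.11.
From dR/dt = 0: 1.28(1 - R*/679) = 0.0131·9.11, giving R* = 679·(1 - 0.0933) = 616.
From dC/dt = 0: 0.00434·616 - 0.278 = 0.0129P*, so P* = 2.39/0.0129 = 186.

R* ≈ 616, C* ≈ 9.11, P* ≈ 186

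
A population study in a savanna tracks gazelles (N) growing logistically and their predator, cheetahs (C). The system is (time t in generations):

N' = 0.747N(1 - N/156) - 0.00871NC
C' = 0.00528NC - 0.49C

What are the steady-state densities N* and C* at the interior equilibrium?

From dC/dt = 0 with C > 0: 0.00528N* = 0.49, so N* = 92.8.
Substitute into dN/dt = 0: 0.747(1 - 92.8/156) = 0.00871C*.
The bracket is 0.405, giving C* = 0.303/0.00871 = 34.7.

N* ≈ 92.8, C* ≈ 34.7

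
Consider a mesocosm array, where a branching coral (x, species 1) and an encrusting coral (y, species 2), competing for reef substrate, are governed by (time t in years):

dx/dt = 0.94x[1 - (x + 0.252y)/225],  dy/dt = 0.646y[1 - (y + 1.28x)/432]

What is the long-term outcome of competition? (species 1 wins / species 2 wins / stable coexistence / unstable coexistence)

Compare the nullcline intercepts: K1/α12 = 225/0.252 = 893 > K2 = 432; K2/α21 = 432/1.28 = 338 > K1 = 225.
Since both inequalities hold, each species can invade when rare, so the interior equilibrium is stable.

stable coexistence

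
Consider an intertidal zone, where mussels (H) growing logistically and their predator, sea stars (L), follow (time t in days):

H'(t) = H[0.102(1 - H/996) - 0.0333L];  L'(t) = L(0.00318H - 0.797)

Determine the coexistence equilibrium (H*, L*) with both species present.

From dL/dt = 0 with L > 0: 0.00318H* = 0.797, so H* = 251.
Substitute into dH/dt = 0: 0.102(1 - 251/996) = 0.0333L*.
The bracket is 0.748, giving L* = 0.0763/0.0333 = 2.29.

H* ≈ 251, L* ≈ 2.29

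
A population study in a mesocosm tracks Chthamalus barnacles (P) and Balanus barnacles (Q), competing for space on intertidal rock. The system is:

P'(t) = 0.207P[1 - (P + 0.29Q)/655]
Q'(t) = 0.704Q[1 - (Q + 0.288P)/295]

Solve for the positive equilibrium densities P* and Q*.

Setting both brackets to zero gives the nullclines P + 0.29Q = 655 and 0.288P + Q = 295.
Substituting Q = 295 - 0.288P into the first: P(1 - 0.29·0.288) = 655 - 0.29·295.
So P* = 569/0.916 = 621, and then Q* = 295 - 0.288·621 = 116.

P* ≈ 621, Q* ≈ 116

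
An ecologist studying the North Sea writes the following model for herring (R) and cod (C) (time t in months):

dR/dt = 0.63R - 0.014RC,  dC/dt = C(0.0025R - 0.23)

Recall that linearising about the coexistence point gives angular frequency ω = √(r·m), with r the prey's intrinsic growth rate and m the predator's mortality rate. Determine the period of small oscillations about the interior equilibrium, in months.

Here r = 0.63 and m = 0.23, so r·m = 0.145.
ω = √0.145 = 0.381 per month, hence T = 2π/ω ≈ 16.5 months.

T ≈ 16.5 months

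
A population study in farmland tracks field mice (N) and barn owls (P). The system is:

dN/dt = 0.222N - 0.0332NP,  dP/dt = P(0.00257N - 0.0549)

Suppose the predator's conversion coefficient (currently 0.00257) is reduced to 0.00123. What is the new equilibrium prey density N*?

N* ≈ 44.6

At the interior fixed point, setting dP/dt = 0 with P > 0 fixes N* = (predator death rate)/(NP coefficient) — independent of the other coefficients.
With the change, N* = 0.0549/0.00123 = 44.6; it rises from 21.4.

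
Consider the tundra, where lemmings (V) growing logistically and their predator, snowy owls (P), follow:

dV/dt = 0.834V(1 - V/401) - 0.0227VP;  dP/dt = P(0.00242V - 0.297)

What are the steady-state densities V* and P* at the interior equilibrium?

V* ≈ 123, P* ≈ 25.5

From dP/dt = 0 with P > 0: 0.00242V* = 0.297, so V* = 123.
Substitute into dV/dt = 0: 0.834(1 - 123/401) = 0.0227P*.
The bracket is 0.694, giving P* = 0.579/0.0227 = 25.5.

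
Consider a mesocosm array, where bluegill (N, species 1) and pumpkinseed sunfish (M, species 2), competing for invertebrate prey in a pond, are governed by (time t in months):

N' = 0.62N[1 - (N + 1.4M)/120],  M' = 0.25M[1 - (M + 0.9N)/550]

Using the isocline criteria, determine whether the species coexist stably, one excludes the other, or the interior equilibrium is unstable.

species 2 excludes species 1

Compare the nullcline intercepts: K1/α12 = 120/1.4 = 85.7 < K2 = 550; K2/α21 = 550/0.9 = 611 > K1 = 120.
Since the inequalities point opposite ways, species 2 can invade but species 1 cannot.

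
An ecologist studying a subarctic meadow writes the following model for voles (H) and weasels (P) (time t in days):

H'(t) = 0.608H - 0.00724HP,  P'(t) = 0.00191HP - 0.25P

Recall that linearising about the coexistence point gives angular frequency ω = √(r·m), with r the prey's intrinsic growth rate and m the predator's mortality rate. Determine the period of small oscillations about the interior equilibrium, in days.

T ≈ 16.1 days

Here r = 0.608 and m = 0.25, so r·m = 0.152.
ω = √0.152 = 0.39 per day, hence T = 2π/ω ≈ 16.1 days.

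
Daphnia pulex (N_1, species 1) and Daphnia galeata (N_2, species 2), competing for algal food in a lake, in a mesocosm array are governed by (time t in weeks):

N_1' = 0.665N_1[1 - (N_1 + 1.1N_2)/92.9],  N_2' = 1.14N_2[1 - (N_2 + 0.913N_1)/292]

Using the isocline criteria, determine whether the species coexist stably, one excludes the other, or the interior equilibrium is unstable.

Compare the nullcline intercepts: K1/α12 = 92.9/1.1 = 84.5 < K2 = 292; K2/α21 = 292/0.913 = 320 > K1 = 92.9.
Since the inequalities point opposite ways, species 2 can invade but species 1 cannot.

species 2 excludes species 1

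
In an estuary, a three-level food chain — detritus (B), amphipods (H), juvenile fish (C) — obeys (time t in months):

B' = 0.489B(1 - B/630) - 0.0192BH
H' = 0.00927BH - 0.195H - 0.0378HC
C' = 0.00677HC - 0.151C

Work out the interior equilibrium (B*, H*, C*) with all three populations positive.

From dC/dt = 0: 0.00677H* = 0.151, so H* = 22.3.
From dB/dt = 0: 0.489(1 - B*/630) = 0.0192·22.3, giving B* = 630·(1 - 0.876) = 78.3.
From dH/dt = 0: 0.00927·78.3 - 0.195 = 0.0378C*, so C* = 0.531/0.0378 = 14.

B* ≈ 78.3, H* ≈ 22.3, C* ≈ 14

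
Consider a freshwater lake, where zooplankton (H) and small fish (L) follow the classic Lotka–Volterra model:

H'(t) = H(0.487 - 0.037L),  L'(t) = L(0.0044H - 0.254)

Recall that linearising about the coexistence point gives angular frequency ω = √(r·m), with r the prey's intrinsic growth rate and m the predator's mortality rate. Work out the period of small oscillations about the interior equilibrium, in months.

T ≈ 17.9 months

Here r = 0.487 and m = 0.254, so r·m = 0.124.
ω = √0.124 = 0.352 per month, hence T = 2π/ω ≈ 17.9 months.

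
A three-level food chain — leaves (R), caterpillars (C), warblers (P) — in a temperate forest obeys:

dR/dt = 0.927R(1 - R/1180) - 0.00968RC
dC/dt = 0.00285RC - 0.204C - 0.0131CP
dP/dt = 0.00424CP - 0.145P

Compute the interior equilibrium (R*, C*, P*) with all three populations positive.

From dP/dt = 0: 0.00424C* = 0.145, so C* = 34.2.
From dR/dt = 0: 0.927(1 - R*/1180) = 0.00968·34.2, giving R* = 1180·(1 - 0.357) = 759.
From dC/dt = 0: 0.00285·759 - 0.204 = 0.0131P*, so P* = 1.96/0.0131 = 149.

R* ≈ 759, C* ≈ 34.2, P* ≈ 149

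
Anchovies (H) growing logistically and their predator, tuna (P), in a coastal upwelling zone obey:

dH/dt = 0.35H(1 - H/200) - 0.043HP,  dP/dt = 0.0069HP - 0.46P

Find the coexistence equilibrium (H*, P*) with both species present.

H* ≈ 66.7, P* ≈ 5.43

From dP/dt = 0 with P > 0: 0.0069H* = 0.46, so H* = 66.7.
Substitute into dH/dt = 0: 0.35(1 - 66.7/200) = 0.043P*.
The bracket is 0.667, giving P* = 0.233/0.043 = 5.43.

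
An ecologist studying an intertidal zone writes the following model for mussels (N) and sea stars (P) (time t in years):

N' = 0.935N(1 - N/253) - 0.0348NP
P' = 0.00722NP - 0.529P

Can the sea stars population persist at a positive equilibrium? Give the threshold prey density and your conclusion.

The predator equation gives dP/dt > 0 only when N > 0.529/0.00722 = 73.3.
Without the predator, N → K = 253. Since 253 > 73.3, the predator can invade and persist.

Threshold N = 73.3; K > 73.3, so yes, the predator persists.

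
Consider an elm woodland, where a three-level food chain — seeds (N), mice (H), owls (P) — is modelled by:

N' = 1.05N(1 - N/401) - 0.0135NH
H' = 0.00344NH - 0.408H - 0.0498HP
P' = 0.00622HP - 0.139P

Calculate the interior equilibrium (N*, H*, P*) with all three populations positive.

From dP/dt = 0: 0.00622H* = 0.139, so H* = 22.3.
From dN/dt = 0: 1.05(1 - N*/401) = 0.0135·22.3, giving N* = 401·(1 - 0.287) = 286.
From dH/dt = 0: 0.00344·286 - 0.408 = 0.0498P*, so P* = 0.575/0.0498 = 11.5.

N* ≈ 286, H* ≈ 22.3, P* ≈ 11.5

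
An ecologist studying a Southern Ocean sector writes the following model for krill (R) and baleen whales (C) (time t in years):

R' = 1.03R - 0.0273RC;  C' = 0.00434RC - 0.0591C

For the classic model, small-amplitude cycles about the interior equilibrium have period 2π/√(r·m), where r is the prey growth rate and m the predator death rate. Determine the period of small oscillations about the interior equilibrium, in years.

Here r = 1.03 and m = 0.0591, so r·m = 0.0609.
ω = √0.0609 = 0.247 per year, hence T = 2π/ω ≈ 25.5 years.

T ≈ 25.5 years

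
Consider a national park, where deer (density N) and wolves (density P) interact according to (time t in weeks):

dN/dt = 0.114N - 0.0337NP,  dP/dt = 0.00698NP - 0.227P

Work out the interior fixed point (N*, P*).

Set dP/dt = 0 with P > 0: 0.00698N - 0.227 = 0, so N* = 0.227/0.00698 = 32.5.
Set dN/dt = 0 with N > 0: 0.114 - 0.0337P = 0, so P* = 0.114/0.0337 = 3.38.

N* ≈ 32.5, P* ≈ 3.38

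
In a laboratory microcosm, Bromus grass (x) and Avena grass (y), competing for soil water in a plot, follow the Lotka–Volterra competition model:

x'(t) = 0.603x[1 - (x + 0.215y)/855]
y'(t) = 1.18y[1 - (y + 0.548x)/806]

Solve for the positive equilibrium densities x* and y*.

x* ≈ 773, y* ≈ 383

Setting both brackets to zero gives the nullclines x + 0.215y = 855 and 0.548x + y = 806.
Substituting y = 806 - 0.548x into the first: x(1 - 0.215·0.548) = 855 - 0.215·806.
So x* = 682/0.882 = 773, and then y* = 806 - 0.548·773 = 383.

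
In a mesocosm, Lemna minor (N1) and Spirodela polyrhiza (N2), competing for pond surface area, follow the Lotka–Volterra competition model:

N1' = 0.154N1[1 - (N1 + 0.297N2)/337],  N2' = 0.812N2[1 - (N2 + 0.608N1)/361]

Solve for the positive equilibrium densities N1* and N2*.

Setting both brackets to zero gives the nullclines N1 + 0.297N2 = 337 and 0.608N1 + N2 = 361.
Substituting N2 = 361 - 0.608N1 into the first: N1(1 - 0.297·0.608) = 337 - 0.297·361.
So N1* = 230/0.819 = 280, and then N2* = 361 - 0.608·280 = 191.

N1* ≈ 280, N2* ≈ 191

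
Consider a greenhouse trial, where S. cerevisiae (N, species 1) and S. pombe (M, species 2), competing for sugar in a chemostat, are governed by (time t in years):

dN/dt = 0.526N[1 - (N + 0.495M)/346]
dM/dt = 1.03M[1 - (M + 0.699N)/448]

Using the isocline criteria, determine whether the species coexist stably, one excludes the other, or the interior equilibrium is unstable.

Compare the nullcline intercepts: K1/α12 = 346/0.495 = 699 > K2 = 448; K2/α21 = 448/0.699 = 641 > K1 = 346.
Since both inequalities hold, each species can invade when rare, so the interior equilibrium is stable.

stable coexistence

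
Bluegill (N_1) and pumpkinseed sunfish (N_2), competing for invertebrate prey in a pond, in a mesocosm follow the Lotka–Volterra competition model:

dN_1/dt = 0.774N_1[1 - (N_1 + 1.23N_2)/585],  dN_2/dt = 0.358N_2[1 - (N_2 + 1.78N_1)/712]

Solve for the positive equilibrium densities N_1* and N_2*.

N_1* ≈ 244, N_2* ≈ 277

Setting both brackets to zero gives the nullclines N_1 + 1.23N_2 = 585 and 1.78N_1 + N_2 = 712.
Substituting N_2 = 712 - 1.78N_1 into the first: N_1(1 - 1.23·1.78) = 585 - 1.23·712.
So N_1* = -291/-1.19 = 244, and then N_2* = 712 - 1.78·244 = 277.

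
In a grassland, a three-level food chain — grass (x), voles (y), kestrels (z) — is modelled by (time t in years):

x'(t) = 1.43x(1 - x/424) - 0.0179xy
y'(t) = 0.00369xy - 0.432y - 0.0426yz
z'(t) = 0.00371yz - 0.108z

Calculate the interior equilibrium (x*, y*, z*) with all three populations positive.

From dz/dt = 0: 0.00371y* = 0.108, so y* = 29.1.
From dx/dt = 0: 1.43(1 - x*/424) = 0.0179·29.1, giving x* = 424·(1 - 0.364) = 269.
From dy/dt = 0: 0.00369·269 - 0.432 = 0.0426z*, so z* = 0.562/0.0426 = 13.2.

x* ≈ 269, y* ≈ 29.1, z* ≈ 13.2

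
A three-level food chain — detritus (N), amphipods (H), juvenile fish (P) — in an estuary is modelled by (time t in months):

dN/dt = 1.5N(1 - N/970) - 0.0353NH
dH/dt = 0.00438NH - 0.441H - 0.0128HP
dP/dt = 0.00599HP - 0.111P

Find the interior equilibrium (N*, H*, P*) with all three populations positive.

From dP/dt = 0: 0.00599H* = 0.111, so H* = 18.5.
From dN/dt = 0: 1.5(1 - N*/970) = 0.0353·18.5, giving N* = 970·(1 - 0.436) = 547.
From dH/dt = 0: 0.00438·547 - 0.441 = 0.0128P*, so P* = 1.95/0.0128 = 153.

N* ≈ 547, H* ≈ 18.5, P* ≈ 153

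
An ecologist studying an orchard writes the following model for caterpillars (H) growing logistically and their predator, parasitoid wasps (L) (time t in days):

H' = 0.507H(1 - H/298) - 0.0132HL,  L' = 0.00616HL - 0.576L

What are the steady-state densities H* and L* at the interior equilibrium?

From dL/dt = 0 with L > 0: 0.00616H* = 0.576, so H* = 93.5.
Substitute into dH/dt = 0: 0.507(1 - 93.5/298) = 0.0132L*.
The bracket is 0.686, giving L* = 0.348/0.0132 = 26.4.

H* ≈ 93.5, L* ≈ 26.4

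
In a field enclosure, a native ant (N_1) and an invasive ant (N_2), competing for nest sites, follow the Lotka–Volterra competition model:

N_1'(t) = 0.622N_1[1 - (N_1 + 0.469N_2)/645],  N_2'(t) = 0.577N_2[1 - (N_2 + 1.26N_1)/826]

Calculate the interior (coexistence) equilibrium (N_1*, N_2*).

N_1* ≈ 630, N_2* ≈ 32.5

Setting both brackets to zero gives the nullclines N_1 + 0.469N_2 = 645 and 1.26N_1 + N_2 = 826.
Substituting N_2 = 826 - 1.26N_1 into the first: N_1(1 - 0.469·1.26) = 645 - 0.469·826.
So N_1* = 258/0.409 = 630, and then N_2* = 826 - 1.26·630 = 32.5.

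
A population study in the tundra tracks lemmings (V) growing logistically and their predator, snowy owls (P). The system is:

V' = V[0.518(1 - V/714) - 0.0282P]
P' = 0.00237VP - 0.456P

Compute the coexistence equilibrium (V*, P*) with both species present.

V* ≈ 192, P* ≈ 13.4

From dP/dt = 0 with P > 0: 0.00237V* = 0.456, so V* = 192.
Substitute into dV/dt = 0: 0.518(1 - 192/714) = 0.0282P*.
The bracket is 0.731, giving P* = 0.378/0.0282 = 13.4.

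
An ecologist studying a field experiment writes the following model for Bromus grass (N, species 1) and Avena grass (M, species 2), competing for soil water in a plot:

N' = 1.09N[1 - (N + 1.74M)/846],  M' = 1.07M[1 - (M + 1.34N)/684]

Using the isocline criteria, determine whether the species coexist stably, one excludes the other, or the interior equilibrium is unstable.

Compare the nullcline intercepts: K1/α12 = 846/1.74 = 486 < K2 = 684; K2/α21 = 684/1.34 = 510 < K1 = 846.
Since both are reversed, neither can invade when rare; the interior point is a saddle.

unstable coexistence (outcome depends on initial conditions)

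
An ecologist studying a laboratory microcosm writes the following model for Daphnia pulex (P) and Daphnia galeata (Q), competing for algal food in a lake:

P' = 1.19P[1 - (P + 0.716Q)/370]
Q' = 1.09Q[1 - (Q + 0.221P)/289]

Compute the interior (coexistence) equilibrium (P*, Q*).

Setting both brackets to zero gives the nullclines P + 0.716Q = 370 and 0.221P + Q = 289.
Substituting Q = 289 - 0.221P into the first: P(1 - 0.716·0.221) = 370 - 0.716·289.
So P* = 163/0.842 = 194, and then Q* = 289 - 0.221·194 = 246.

P* ≈ 194, Q* ≈ 246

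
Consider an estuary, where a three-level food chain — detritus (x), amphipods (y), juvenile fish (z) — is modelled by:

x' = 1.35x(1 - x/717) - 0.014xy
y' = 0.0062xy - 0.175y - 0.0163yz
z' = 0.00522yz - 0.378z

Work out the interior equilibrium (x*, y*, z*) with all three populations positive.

x* ≈ 179, y* ≈ 72.4, z* ≈ 57.2

From dz/dt = 0: 0.00522y* = 0.378, so y* = 72.4.
From dx/dt = 0: 1.35(1 - x*/717) = 0.014·72.4, giving x* = 717·(1 - 0.751) = 179.
From dy/dt = 0: 0.0062·179 - 0.175 = 0.0163z*, so z* = 0.932/0.0163 = 57.2.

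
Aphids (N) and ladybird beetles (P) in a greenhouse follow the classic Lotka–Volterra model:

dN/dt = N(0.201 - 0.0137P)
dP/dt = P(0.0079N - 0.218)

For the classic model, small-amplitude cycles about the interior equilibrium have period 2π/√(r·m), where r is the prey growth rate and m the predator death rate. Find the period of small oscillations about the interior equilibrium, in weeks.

T ≈ 30 weeks

Here r = 0.201 and m = 0.218, so r·m = 0.0438.
ω = √0.0438 = 0.209 per week, hence T = 2π/ω ≈ 30 weeks.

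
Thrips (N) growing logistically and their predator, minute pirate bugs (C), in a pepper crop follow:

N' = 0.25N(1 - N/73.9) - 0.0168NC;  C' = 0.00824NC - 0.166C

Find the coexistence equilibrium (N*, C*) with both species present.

From dC/dt = 0 with C > 0: 0.00824N* = 0.166, so N* = 20.1.
Substitute into dN/dt = 0: 0.25(1 - 20.1/73.9) = 0.0168C*.
The bracket is 0.727, giving C* = 0.182/0.0168 = 10.8.

N* ≈ 20.1, C* ≈ 10.8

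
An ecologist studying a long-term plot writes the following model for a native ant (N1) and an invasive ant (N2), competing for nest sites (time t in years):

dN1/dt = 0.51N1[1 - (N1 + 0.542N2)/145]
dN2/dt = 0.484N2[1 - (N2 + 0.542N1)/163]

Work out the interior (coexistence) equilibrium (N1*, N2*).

N1* ≈ 80.2, N2* ≈ 120

Setting both brackets to zero gives the nullclines N1 + 0.542N2 = 145 and 0.542N1 + N2 = 163.
Substituting N2 = 163 - 0.542N1 into the first: N1(1 - 0.542·0.542) = 145 - 0.542·163.
So N1* = 56.7/0.706 = 80.2, and then N2* = 163 - 0.542·80.2 = 120.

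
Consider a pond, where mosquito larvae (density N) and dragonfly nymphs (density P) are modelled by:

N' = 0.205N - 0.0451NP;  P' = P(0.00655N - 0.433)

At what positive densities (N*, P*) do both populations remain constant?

N* ≈ 66.1, P* ≈ 4.55

Set dP/dt = 0 with P > 0: 0.00655N - 0.433 = 0, so N* = 0.433/0.00655 = 66.1.
Set dN/dt = 0 with N > 0: 0.205 - 0.0451P = 0, so P* = 0.205/0.0451 = 4.55.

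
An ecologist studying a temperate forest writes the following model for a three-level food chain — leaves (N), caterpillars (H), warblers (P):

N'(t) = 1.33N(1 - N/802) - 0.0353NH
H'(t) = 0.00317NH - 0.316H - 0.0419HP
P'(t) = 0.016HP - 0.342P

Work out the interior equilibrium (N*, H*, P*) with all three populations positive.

From dP/dt = 0: 0.016H* = 0.342, so H* = 21.4.
From dN/dt = 0: 1.33(1 - N*/802) = 0.0353·21.4, giving N* = 802·(1 - 0.567) = 347.
From dH/dt = 0: 0.00317·347 - 0.316 = 0.0419P*, so P* = 0.784/0.0419 = 18.7.

N* ≈ 347, H* ≈ 21.4, P* ≈ 18.7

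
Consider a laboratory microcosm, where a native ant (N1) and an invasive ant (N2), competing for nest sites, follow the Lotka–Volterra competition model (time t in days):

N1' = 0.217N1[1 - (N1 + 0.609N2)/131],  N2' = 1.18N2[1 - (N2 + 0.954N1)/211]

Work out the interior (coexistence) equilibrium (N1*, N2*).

N1* ≈ 5.97, N2* ≈ 205

Setting both brackets to zero gives the nullclines N1 + 0.609N2 = 131 and 0.954N1 + N2 = 211.
Substituting N2 = 211 - 0.954N1 into the first: N1(1 - 0.609·0.954) = 131 - 0.609·211.
So N1* = 2.5/0.419 = 5.97, and then N2* = 211 - 0.954·5.97 = 205.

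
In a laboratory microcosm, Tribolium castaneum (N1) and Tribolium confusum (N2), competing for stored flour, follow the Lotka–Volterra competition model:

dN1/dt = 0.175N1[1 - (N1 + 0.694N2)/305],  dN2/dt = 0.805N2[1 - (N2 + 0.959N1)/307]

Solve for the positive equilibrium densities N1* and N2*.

Setting both brackets to zero gives the nullclines N1 + 0.694N2 = 305 and 0.959N1 + N2 = 307.
Substituting N2 = 307 - 0.959N1 into the first: N1(1 - 0.694·0.959) = 305 - 0.694·307.
So N1* = 91.9/0.334 = 275, and then N2* = 307 - 0.959·275 = 43.4.

N1* ≈ 275, N2* ≈ 43.4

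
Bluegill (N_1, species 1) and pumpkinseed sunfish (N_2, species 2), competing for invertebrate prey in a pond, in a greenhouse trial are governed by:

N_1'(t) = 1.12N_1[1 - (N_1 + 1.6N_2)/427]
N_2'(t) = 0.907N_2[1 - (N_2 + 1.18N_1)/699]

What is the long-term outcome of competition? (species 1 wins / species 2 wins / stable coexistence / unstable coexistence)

Compare the nullcline intercepts: K1/α12 = 427/1.6 = 267 < K2 = 699; K2/α21 = 699/1.18 = 592 > K1 = 427.
Since the inequalities point opposite ways, species 2 can invade but species 1 cannot.

species 2 excludes species 1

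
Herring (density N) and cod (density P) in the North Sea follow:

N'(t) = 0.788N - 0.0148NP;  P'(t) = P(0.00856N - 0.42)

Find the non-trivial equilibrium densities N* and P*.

N* ≈ 49.1, P* ≈ 53.2

Set dP/dt = 0 with P > 0: 0.00856N - 0.42 = 0, so N* = 0.42/0.00856 = 49.1.
Set dN/dt = 0 with N > 0: 0.788 - 0.0148P = 0, so P* = 0.788/0.0148 = 53.2.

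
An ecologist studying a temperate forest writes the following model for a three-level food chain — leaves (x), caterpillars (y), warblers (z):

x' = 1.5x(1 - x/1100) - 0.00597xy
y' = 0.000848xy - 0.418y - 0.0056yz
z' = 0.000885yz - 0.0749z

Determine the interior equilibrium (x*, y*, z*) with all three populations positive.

x* ≈ 729, y* ≈ 84.6, z* ≈ 35.8

From dz/dt = 0: 0.000885y* = 0.0749, so y* = 84.6.
From dx/dt = 0: 1.5(1 - x*/1100) = 0.00597·84.6, giving x* = 1100·(1 - 0.337) = 729.
From dy/dt = 0: 0.000848·729 - 0.418 = 0.0056z*, so z* = 0.201/0.0056 = 35.8.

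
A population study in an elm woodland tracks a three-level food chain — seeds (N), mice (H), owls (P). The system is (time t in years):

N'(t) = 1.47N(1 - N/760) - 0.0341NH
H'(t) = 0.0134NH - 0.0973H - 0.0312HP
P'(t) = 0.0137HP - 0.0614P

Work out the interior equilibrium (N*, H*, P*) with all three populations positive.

From dP/dt = 0: 0.0137H* = 0.0614, so H* = 4.48.
From dN/dt = 0: 1.47(1 - N*/760) = 0.0341·4.48, giving N* = 760·(1 - 0.104) = 681.
From dH/dt = 0: 0.0134·681 - 0.0973 = 0.0312P*, so P* = 9.03/0.0312 = 289.

N* ≈ 681, H* ≈ 4.48, P* ≈ 289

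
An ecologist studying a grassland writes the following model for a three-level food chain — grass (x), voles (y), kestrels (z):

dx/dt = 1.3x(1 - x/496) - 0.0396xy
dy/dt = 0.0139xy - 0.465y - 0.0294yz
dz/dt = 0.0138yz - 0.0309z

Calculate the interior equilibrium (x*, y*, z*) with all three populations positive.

x* ≈ 462, y* ≈ 2.24, z* ≈ 203

From dz/dt = 0: 0.0138y* = 0.0309, so y* = 2.24.
From dx/dt = 0: 1.3(1 - x*/496) = 0.0396·2.24, giving x* = 496·(1 - 0.0682) = 462.
From dy/dt = 0: 0.0139·462 - 0.465 = 0.0294z*, so z* = 5.96/0.0294 = 203.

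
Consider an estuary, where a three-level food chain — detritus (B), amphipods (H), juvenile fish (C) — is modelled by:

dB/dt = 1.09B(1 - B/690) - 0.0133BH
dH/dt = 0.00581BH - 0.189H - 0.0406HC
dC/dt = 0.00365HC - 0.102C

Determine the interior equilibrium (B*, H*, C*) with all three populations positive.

From dC/dt = 0: 0.00365H* = 0.102, so H* = 27.9.
From dB/dt = 0: 1.09(1 - B*/690) = 0.0133·27.9, giving B* = 690·(1 - 0.341) = 455.
From dH/dt = 0: 0.00581·455 - 0.189 = 0.0406C*, so C* = 2.45/0.0406 = 60.4.

B* ≈ 455, H* ≈ 27.9, C* ≈ 60.4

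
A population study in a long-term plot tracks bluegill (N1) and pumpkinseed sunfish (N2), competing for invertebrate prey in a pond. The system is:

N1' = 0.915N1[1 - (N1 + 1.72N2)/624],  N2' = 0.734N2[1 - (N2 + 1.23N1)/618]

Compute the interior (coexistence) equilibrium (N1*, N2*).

N1* ≈ 393, N2* ≈ 134

Setting both brackets to zero gives the nullclines N1 + 1.72N2 = 624 and 1.23N1 + N2 = 618.
Substituting N2 = 618 - 1.23N1 into the first: N1(1 - 1.72·1.23) = 624 - 1.72·618.
So N1* = -439/-1.12 = 393, and then N2* = 618 - 1.23·393 = 134.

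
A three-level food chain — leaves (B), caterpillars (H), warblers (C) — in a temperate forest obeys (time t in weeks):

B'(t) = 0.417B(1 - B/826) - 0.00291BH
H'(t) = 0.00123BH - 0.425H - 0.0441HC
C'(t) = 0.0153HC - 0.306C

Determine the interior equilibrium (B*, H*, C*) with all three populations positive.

From dC/dt = 0: 0.0153H* = 0.306, so H* = 20.
From dB/dt = 0: 0.417(1 - B*/826) = 0.00291·20, giving B* = 826·(1 - 0.14) = 711.
From dH/dt = 0: 0.00123·711 - 0.425 = 0.0441C*, so C* = 0.449/0.0441 = 10.2.

B* ≈ 711, H* ≈ 20, C* ≈ 10.2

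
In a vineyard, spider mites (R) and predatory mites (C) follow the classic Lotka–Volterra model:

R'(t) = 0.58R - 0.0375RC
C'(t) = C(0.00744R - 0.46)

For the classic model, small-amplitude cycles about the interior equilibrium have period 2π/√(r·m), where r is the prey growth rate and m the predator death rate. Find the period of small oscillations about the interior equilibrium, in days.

Here r = 0.58 and m = 0.46, so r·m = 0.267.
ω = √0.267 = 0.517 per day, hence T = 2π/ω ≈ 12.2 days.

T ≈ 12.2 days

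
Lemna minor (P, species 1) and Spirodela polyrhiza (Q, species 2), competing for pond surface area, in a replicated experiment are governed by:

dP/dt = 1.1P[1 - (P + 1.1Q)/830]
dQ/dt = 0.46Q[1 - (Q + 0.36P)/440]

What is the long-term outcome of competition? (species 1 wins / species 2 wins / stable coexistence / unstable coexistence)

Compare the nullcline intercepts: K1/α12 = 830/1.1 = 755 > K2 = 440; K2/α21 = 440/0.36 = 1220 > K1 = 830.
Since both inequalities hold, each species can invade when rare, so the interior equilibrium is stable.

stable coexistence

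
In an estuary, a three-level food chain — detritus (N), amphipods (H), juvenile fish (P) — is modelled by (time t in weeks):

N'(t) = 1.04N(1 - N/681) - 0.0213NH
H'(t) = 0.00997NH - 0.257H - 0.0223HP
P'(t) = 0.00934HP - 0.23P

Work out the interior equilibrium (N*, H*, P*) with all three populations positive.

From dP/dt = 0: 0.00934H* = 0.23, so H* = 24.6.
From dN/dt = 0: 1.04(1 - N*/681) = 0.0213·24.6, giving N* = 681·(1 - 0.504) = 338.
From dH/dt = 0: 0.00997·338 - 0.257 = 0.0223P*, so P* = 3.11/0.0223 = 139.

N* ≈ 338, H* ≈ 24.6, P* ≈ 139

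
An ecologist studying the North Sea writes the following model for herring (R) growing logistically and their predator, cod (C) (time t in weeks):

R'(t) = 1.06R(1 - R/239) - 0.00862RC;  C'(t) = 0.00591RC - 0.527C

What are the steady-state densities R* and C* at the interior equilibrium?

R* ≈ 89.2, C* ≈ 77.1

From dC/dt = 0 with C > 0: 0.00591R* = 0.527, so R* = 89.2.
Substitute into dR/dt = 0: 1.06(1 - 89.2/239) = 0.00862C*.
The bracket is 0.627, giving C* = 0.665/0.00862 = 77.1.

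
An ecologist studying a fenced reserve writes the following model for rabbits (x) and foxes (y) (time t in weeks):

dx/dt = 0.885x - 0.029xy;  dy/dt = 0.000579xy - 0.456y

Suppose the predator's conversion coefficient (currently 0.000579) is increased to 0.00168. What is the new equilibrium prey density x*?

At the interior fixed point, setting dy/dt = 0 with y > 0 fixes x* = (predator death rate)/(xy coefficient) — independent of the other coefficients.
With the change, x* = 0.456/0.00168 = 271; it falls from 788.

x* ≈ 271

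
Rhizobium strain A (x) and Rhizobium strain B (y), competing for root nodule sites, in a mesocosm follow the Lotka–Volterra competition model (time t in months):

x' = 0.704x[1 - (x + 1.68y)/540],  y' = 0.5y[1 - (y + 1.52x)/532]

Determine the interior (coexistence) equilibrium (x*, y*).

Setting both brackets to zero gives the nullclines x + 1.68y = 540 and 1.52x + y = 532.
Substituting y = 532 - 1.52x into the first: x(1 - 1.68·1.52) = 540 - 1.68·532.
So x* = -354/-1.55 = 228, and then y* = 532 - 1.52·228 = 186.

x* ≈ 228, y* ≈ 186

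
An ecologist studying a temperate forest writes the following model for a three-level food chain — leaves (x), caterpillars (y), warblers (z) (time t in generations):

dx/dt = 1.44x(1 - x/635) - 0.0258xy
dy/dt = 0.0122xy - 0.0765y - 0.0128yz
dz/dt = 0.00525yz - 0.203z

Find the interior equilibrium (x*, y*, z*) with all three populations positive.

x* ≈ 195, y* ≈ 38.7, z* ≈ 180

From dz/dt = 0: 0.00525y* = 0.203, so y* = 38.7.
From dx/dt = 0: 1.44(1 - x*/635) = 0.0258·38.7, giving x* = 635·(1 - 0.693) = 195.
From dy/dt = 0: 0.0122·195 - 0.0765 = 0.0128z*, so z* = 2.3/0.0128 = 180.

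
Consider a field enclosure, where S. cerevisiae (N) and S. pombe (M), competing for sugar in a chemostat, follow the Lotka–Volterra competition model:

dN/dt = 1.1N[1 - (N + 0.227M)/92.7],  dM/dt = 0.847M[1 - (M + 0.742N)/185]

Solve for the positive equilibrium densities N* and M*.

Setting both brackets to zero gives the nullclines N + 0.227M = 92.7 and 0.742N + M = 185.
Substituting M = 185 - 0.742N into the first: N(1 - 0.227·0.742) = 92.7 - 0.227·185.
So N* = 50.7/0.832 = 61, and then M* = 185 - 0.742·61 = 140.

N* ≈ 61, M* ≈ 140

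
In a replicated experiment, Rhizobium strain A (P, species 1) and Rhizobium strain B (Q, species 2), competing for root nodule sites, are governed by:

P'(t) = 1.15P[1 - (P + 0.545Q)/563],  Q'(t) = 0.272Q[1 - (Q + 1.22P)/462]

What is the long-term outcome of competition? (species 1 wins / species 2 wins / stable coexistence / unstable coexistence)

Compare the nullcline intercepts: K1/α12 = 563/0.545 = 1030 > K2 = 462; K2/α21 = 462/1.22 = 379 < K1 = 563.
Since the inequalities point opposite ways, species 1 can invade but species 2 cannot.

species 1 excludes species 2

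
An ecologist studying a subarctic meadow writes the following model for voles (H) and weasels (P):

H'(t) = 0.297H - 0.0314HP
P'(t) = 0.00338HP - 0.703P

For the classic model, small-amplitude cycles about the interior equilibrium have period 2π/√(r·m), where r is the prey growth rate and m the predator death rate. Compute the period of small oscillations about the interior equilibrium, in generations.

T ≈ 13.8 generations

Here r = 0.297 and m = 0.703, so r·m = 0.209.
ω = √0.209 = 0.457 per generation, hence T = 2π/ω ≈ 13.8 generations.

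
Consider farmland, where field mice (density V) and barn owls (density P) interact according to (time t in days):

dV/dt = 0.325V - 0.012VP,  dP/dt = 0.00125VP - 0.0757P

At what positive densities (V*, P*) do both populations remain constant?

Set dP/dt = 0 with P > 0: 0.00125V - 0.0757 = 0, so V* = 0.0757/0.00125 = 60.6.
Set dV/dt = 0 with V > 0: 0.325 - 0.012P = 0, so P* = 0.325/0.012 = 27.1.

V* ≈ 60.6, P* ≈ 27.1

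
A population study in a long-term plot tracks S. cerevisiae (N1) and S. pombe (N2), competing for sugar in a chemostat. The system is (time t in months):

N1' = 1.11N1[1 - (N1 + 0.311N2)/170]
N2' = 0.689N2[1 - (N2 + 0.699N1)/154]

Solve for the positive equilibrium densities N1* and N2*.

Setting both brackets to zero gives the nullclines N1 + 0.311N2 = 170 and 0.699N1 + N2 = 154.
Substituting N2 = 154 - 0.699N1 into the first: N1(1 - 0.311·0.699) = 170 - 0.311·154.
So N1* = 122/0.783 = 156, and then N2* = 154 - 0.699·156 = 44.9.

N1* ≈ 156, N2* ≈ 44.9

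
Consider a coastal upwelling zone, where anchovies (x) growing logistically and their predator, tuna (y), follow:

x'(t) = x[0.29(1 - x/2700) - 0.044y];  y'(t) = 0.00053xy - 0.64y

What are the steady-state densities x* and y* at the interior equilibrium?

From dy/dt = 0 with y > 0: 0.00053x* = 0.64, so x* = 1210.
Substitute into dx/dt = 0: 0.29(1 - 1210/2700) = 0.044y*.
The bracket is 0.553, giving y* = 0.16/0.044 = 3.64.

x* ≈ 1210, y* ≈ 3.64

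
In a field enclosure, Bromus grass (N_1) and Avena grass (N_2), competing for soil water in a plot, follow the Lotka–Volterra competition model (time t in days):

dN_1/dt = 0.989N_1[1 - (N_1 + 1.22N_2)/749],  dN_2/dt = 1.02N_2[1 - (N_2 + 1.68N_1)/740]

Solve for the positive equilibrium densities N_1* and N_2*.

Setting both brackets to zero gives the nullclines N_1 + 1.22N_2 = 749 and 1.68N_1 + N_2 = 740.
Substituting N_2 = 740 - 1.68N_1 into the first: N_1(1 - 1.22·1.68) = 749 - 1.22·740.
So N_1* = -154/-1.05 = 147, and then N_2* = 740 - 1.68·147 = 494.

N_1* ≈ 147, N_2* ≈ 494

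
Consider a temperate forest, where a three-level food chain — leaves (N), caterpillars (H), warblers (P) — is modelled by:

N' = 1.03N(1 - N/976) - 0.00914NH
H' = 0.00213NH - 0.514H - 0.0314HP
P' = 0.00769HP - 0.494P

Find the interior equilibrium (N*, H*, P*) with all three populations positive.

N* ≈ 420, H* ≈ 64.2, P* ≈ 12.1

From dP/dt = 0: 0.00769H* = 0.494, so H* = 64.2.
From dN/dt = 0: 1.03(1 - N*/976) = 0.00914·64.2, giving N* = 976·(1 - 0.57) = 420.
From dH/dt = 0: 0.00213·420 - 0.514 = 0.0314P*, so P* = 0.38/0.0314 = 12.1.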